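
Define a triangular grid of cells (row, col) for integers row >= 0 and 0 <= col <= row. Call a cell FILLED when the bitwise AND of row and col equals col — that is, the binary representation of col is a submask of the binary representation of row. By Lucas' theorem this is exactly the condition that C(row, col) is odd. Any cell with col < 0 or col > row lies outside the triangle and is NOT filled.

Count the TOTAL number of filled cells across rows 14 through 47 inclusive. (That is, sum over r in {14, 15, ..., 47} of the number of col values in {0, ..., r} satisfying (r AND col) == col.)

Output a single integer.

r14=1110 pc3: +8 =8
r15=1111 pc4: +16 =24
r16=10000 pc1: +2 =26
r17=10001 pc2: +4 =30
r18=10010 pc2: +4 =34
r19=10011 pc3: +8 =42
r20=10100 pc2: +4 =46
r21=10101 pc3: +8 =54
r22=10110 pc3: +8 =62
r23=10111 pc4: +16 =78
r24=11000 pc2: +4 =82
r25=11001 pc3: +8 =90
r26=11010 pc3: +8 =98
r27=11011 pc4: +16 =114
r28=11100 pc3: +8 =122
r29=11101 pc4: +16 =138
r30=11110 pc4: +16 =154
r31=11111 pc5: +32 =186
r32=100000 pc1: +2 =188
r33=100001 pc2: +4 =192
r34=100010 pc2: +4 =196
r35=100011 pc3: +8 =204
r36=100100 pc2: +4 =208
r37=100101 pc3: +8 =216
r38=100110 pc3: +8 =224
r39=100111 pc4: +16 =240
r40=101000 pc2: +4 =244
r41=101001 pc3: +8 =252
r42=101010 pc3: +8 =260
r43=101011 pc4: +16 =276
r44=101100 pc3: +8 =284
r45=101101 pc4: +16 =300
r46=101110 pc4: +16 =316
r47=101111 pc5: +32 =348

Answer: 348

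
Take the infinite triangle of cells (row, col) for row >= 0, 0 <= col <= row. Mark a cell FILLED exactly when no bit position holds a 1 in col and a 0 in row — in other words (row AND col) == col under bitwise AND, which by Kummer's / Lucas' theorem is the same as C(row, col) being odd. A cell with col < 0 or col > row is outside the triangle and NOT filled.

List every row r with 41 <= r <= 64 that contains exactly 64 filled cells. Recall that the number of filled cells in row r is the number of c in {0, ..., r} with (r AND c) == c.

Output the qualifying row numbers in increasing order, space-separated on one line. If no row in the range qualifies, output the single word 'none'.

Answer: 63

Derivation:
Row r has 2^popcount(r) filled cells, so we need popcount(r) = log2(64) = 6.
Scan r = 41..64 and keep those with exactly 6 one-bits:
r=41=101001 popcount=3 -> skip
r=42=101010 popcount=3 -> skip
r=43=101011 popcount=4 -> skip
r=44=101100 popcount=3 -> skip
r=45=101101 popcount=4 -> skip
r=46=101110 popcount=4 -> skip
r=47=101111 popcount=5 -> skip
r=48=110000 popcount=2 -> skip
r=49=110001 popcount=3 -> skip
r=50=110010 popcount=3 -> skip
r=51=110011 popcount=4 -> skip
r=52=110100 popcount=3 -> skip
r=53=110101 popcount=4 -> skip
r=54=110110 popcount=4 -> skip
r=55=110111 popcount=5 -> skip
r=56=111000 popcount=3 -> skip
r=57=111001 popcount=4 -> skip
r=58=111010 popcount=4 -> skip
r=59=111011 popcount=5 -> skip
r=60=111100 popcount=4 -> skip
r=61=111101 popcount=5 -> skip
r=62=111110 popcount=5 -> skip
r=63=111111 popcount=6 -> KEEP
r=64=1000000 popcount=1 -> skip
Kept rows: 63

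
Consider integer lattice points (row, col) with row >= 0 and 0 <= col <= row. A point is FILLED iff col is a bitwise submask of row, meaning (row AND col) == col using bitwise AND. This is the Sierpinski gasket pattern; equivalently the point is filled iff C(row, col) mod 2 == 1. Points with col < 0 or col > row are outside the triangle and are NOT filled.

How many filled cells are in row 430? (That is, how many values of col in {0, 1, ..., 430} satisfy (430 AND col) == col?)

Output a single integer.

Answer: 64

Derivation:
430 in binary = 110101110
popcount(430) = number of 1-bits in 110101110 = 6
A col c satisfies (430 AND c) == c iff every set bit of c is also set in 430; each of the 6 set bits of 430 can independently be on or off in c.
count = 2^6 = 64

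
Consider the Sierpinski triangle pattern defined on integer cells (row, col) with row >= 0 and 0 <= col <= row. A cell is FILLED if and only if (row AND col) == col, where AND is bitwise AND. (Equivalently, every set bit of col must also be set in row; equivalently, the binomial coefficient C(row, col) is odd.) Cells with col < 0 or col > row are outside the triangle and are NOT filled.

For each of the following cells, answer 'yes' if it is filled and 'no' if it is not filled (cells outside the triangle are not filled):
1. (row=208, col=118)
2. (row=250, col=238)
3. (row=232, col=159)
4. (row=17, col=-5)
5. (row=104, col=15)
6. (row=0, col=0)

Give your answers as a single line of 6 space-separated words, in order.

Answer: no no no no no yes

Derivation:
(208,118): row=0b11010000, col=0b1110110, row AND col = 0b1010000 = 80; 80 != 118 -> empty
(250,238): row=0b11111010, col=0b11101110, row AND col = 0b11101010 = 234; 234 != 238 -> empty
(232,159): row=0b11101000, col=0b10011111, row AND col = 0b10001000 = 136; 136 != 159 -> empty
(17,-5): col outside [0, 17] -> not filled
(104,15): row=0b1101000, col=0b1111, row AND col = 0b1000 = 8; 8 != 15 -> empty
(0,0): row=0b0, col=0b0, row AND col = 0b0 = 0; 0 == 0 -> filled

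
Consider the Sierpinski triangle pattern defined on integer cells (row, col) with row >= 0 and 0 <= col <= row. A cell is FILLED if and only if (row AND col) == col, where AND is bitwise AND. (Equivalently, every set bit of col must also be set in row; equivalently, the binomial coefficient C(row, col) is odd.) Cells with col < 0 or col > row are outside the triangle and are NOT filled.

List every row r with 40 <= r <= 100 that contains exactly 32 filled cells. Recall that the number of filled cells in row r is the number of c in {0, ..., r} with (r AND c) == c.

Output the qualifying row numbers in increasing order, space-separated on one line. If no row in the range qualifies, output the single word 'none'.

Row r has 2^popcount(r) filled cells, so we need popcount(r) = log2(32) = 5.
Scan r = 40..100 and keep those with exactly 5 one-bits:
r=40=101000 popcount=2 -> skip
r=41=101001 popcount=3 -> skip
r=42=101010 popcount=3 -> skip
r=43=101011 popcount=4 -> skip
r=44=101100 popcount=3 -> skip
r=45=101101 popcount=4 -> skip
r=46=101110 popcount=4 -> skip
r=47=101111 popcount=5 -> KEEP
r=48=110000 popcount=2 -> skip
r=49=110001 popcount=3 -> skip
r=50=110010 popcount=3 -> skip
r=51=110011 popcount=4 -> skip
r=52=110100 popcount=3 -> skip
r=53=110101 popcount=4 -> skip
r=54=110110 popcount=4 -> skip
r=55=110111 popcount=5 -> KEEP
r=56=111000 popcount=3 -> skip
r=57=111001 popcount=4 -> skip
r=58=111010 popcount=4 -> skip
r=59=111011 popcount=5 -> KEEP
r=60=111100 popcount=4 -> skip
r=61=111101 popcount=5 -> KEEP
r=62=111110 popcount=5 -> KEEP
r=63=111111 popcount=6 -> skip
r=64=1000000 popcount=1 -> skip
r=65=1000001 popcount=2 -> skip
r=66=1000010 popcount=2 -> skip
r=67=1000011 popcount=3 -> skip
r=68=1000100 popcount=2 -> skip
r=69=1000101 popcount=3 -> skip
r=70=1000110 popcount=3 -> skip
r=71=1000111 popcount=4 -> skip
r=72=1001000 popcount=2 -> skip
r=73=1001001 popcount=3 -> skip
r=74=1001010 popcount=3 -> skip
r=75=1001011 popcount=4 -> skip
r=76=1001100 popcount=3 -> skip
r=77=1001101 popcount=4 -> skip
r=78=1001110 popcount=4 -> skip
r=79=1001111 popcount=5 -> KEEP
r=80=1010000 popcount=2 -> skip
r=81=1010001 popcount=3 -> skip
r=82=1010010 popcount=3 -> skip
r=83=1010011 popcount=4 -> skip
r=84=1010100 popcount=3 -> skip
r=85=1010101 popcount=4 -> skip
r=86=1010110 popcount=4 -> skip
r=87=1010111 popcount=5 -> KEEP
r=88=1011000 popcount=3 -> skip
r=89=1011001 popcount=4 -> skip
r=90=1011010 popcount=4 -> skip
r=91=1011011 popcount=5 -> KEEP
r=92=1011100 popcount=4 -> skip
r=93=1011101 popcount=5 -> KEEP
r=94=1011110 popcount=5 -> KEEP
r=95=1011111 popcount=6 -> skip
r=96=1100000 popcount=2 -> skip
r=97=1100001 popcount=3 -> skip
r=98=1100010 popcount=3 -> skip
r=99=1100011 popcount=4 -> skip
r=100=1100100 popcount=3 -> skip
Kept rows: 47 55 59 61 62 79 87 91 93 94

Answer: 47 55 59 61 62 79 87 91 93 94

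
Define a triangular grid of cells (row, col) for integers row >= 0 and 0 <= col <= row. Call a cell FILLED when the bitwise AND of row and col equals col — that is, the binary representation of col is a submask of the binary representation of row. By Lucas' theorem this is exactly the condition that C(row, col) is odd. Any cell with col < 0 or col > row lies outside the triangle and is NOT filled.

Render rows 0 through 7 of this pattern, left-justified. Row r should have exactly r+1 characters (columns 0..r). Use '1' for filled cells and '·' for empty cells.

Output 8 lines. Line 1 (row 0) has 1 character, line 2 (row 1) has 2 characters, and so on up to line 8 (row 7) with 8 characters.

r0=0: 1
r1=1: 11
r2=10: 1·1
r3=11: 1111
r4=100: 1···1
r5=101: 11··11
r6=110: 1·1·1·1
r7=111: 11111111

Answer: 1
11
1·1
1111
1···1
11··11
1·1·1·1
11111111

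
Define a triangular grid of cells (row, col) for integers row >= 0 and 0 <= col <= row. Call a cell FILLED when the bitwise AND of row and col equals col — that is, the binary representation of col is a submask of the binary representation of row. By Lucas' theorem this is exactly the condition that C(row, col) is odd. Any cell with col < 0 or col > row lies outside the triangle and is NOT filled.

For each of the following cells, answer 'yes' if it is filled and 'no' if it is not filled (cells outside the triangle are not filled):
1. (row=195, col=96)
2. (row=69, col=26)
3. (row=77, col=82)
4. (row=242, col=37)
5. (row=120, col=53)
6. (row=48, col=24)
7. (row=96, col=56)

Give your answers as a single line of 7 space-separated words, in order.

Answer: no no no no no no no

Derivation:
(195,96): row=0b11000011, col=0b1100000, row AND col = 0b1000000 = 64; 64 != 96 -> empty
(69,26): row=0b1000101, col=0b11010, row AND col = 0b0 = 0; 0 != 26 -> empty
(77,82): col outside [0, 77] -> not filled
(242,37): row=0b11110010, col=0b100101, row AND col = 0b100000 = 32; 32 != 37 -> empty
(120,53): row=0b1111000, col=0b110101, row AND col = 0b110000 = 48; 48 != 53 -> empty
(48,24): row=0b110000, col=0b11000, row AND col = 0b10000 = 16; 16 != 24 -> empty
(96,56): row=0b1100000, col=0b111000, row AND col = 0b100000 = 32; 32 != 56 -> empty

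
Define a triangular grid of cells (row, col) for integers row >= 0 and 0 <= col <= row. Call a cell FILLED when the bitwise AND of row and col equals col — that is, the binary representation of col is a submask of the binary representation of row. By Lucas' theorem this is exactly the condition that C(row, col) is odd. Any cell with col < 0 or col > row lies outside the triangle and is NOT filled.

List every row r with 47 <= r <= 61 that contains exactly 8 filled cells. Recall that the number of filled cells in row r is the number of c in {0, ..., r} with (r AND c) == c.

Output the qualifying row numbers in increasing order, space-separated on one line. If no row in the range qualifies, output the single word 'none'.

Answer: 49 50 52 56

Derivation:
Row r has 2^popcount(r) filled cells, so we need popcount(r) = log2(8) = 3.
Scan r = 47..61 and keep those with exactly 3 one-bits:
r=47=101111 popcount=5 -> skip
r=48=110000 popcount=2 -> skip
r=49=110001 popcount=3 -> KEEP
r=50=110010 popcount=3 -> KEEP
r=51=110011 popcount=4 -> skip
r=52=110100 popcount=3 -> KEEP
r=53=110101 popcount=4 -> skip
r=54=110110 popcount=4 -> skip
r=55=110111 popcount=5 -> skip
r=56=111000 popcount=3 -> KEEP
r=57=111001 popcount=4 -> skip
r=58=111010 popcount=4 -> skip
r=59=111011 popcount=5 -> skip
r=60=111100 popcount=4 -> skip
r=61=111101 popcount=5 -> skip
Kept rows: 49 50 52 56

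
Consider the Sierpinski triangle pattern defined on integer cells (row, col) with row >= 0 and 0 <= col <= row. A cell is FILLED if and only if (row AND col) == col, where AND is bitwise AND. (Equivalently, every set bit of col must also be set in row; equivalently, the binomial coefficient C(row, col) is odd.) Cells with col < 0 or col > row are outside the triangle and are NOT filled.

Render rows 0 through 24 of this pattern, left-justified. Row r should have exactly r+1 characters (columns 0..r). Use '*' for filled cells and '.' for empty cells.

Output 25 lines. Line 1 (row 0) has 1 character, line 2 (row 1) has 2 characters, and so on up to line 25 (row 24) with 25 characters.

r0=0: *
r1=1: **
r2=10: *.*
r3=11: ****
r4=100: *...*
r5=101: **..**
r6=110: *.*.*.*
r7=111: ********
r8=1000: *.......*
r9=1001: **......**
r10=1010: *.*.....*.*
r11=1011: ****....****
r12=1100: *...*...*...*
r13=1101: **..**..**..**
r14=1110: *.*.*.*.*.*.*.*
r15=1111: ****************
r16=10000: *...............*
r17=10001: **..............**
r18=10010: *.*.............*.*
r19=10011: ****............****
r20=10100: *...*...........*...*
r21=10101: **..**..........**..**
r22=10110: *.*.*.*.........*.*.*.*
r23=10111: ********........********
r24=11000: *.......*.......*.......*

Answer: *
**
*.*
****
*...*
**..**
*.*.*.*
********
*.......*
**......**
*.*.....*.*
****....****
*...*...*...*
**..**..**..**
*.*.*.*.*.*.*.*
****************
*...............*
**..............**
*.*.............*.*
****............****
*...*...........*...*
**..**..........**..**
*.*.*.*.........*.*.*.*
********........********
*.......*.......*.......*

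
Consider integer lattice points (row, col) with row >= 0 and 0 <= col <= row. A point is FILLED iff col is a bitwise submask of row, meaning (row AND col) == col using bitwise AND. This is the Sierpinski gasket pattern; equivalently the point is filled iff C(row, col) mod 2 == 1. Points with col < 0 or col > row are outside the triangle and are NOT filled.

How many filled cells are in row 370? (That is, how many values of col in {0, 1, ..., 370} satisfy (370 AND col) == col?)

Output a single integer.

370 in binary = 101110010
popcount(370) = number of 1-bits in 101110010 = 5
A col c satisfies (370 AND c) == c iff every set bit of c is also set in 370; each of the 5 set bits of 370 can independently be on or off in c.
count = 2^5 = 32

Answer: 32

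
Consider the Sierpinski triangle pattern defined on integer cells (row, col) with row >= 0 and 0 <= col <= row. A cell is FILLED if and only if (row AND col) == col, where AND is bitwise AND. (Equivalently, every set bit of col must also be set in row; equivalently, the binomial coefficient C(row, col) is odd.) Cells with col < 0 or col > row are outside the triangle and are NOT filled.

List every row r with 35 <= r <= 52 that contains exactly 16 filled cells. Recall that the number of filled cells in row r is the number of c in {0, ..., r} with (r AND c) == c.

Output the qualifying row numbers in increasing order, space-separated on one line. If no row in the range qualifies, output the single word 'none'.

Row r has 2^popcount(r) filled cells, so we need popcount(r) = log2(16) = 4.
Scan r = 35..52 and keep those with exactly 4 one-bits:
r=35=100011 popcount=3 -> skip
r=36=100100 popcount=2 -> skip
r=37=100101 popcount=3 -> skip
r=38=100110 popcount=3 -> skip
r=39=100111 popcount=4 -> KEEP
r=40=101000 popcount=2 -> skip
r=41=101001 popcount=3 -> skip
r=42=101010 popcount=3 -> skip
r=43=101011 popcount=4 -> KEEP
r=44=101100 popcount=3 -> skip
r=45=101101 popcount=4 -> KEEP
r=46=101110 popcount=4 -> KEEP
r=47=101111 popcount=5 -> skip
r=48=110000 popcount=2 -> skip
r=49=110001 popcount=3 -> skip
r=50=110010 popcount=3 -> skip
r=51=110011 popcount=4 -> KEEP
r=52=110100 popcount=3 -> skip
Kept rows: 39 43 45 46 51

Answer: 39 43 45 46 51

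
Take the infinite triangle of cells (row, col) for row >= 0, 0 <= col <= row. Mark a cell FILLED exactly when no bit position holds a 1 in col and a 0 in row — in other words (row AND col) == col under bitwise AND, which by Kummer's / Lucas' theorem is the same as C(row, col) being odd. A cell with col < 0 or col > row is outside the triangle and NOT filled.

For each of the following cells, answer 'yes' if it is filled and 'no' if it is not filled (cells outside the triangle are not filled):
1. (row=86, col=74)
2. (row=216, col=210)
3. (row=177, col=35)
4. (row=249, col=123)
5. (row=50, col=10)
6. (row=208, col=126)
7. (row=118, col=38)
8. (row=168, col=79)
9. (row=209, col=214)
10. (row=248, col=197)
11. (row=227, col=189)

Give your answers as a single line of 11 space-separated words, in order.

(86,74): row=0b1010110, col=0b1001010, row AND col = 0b1000010 = 66; 66 != 74 -> empty
(216,210): row=0b11011000, col=0b11010010, row AND col = 0b11010000 = 208; 208 != 210 -> empty
(177,35): row=0b10110001, col=0b100011, row AND col = 0b100001 = 33; 33 != 35 -> empty
(249,123): row=0b11111001, col=0b1111011, row AND col = 0b1111001 = 121; 121 != 123 -> empty
(50,10): row=0b110010, col=0b1010, row AND col = 0b10 = 2; 2 != 10 -> empty
(208,126): row=0b11010000, col=0b1111110, row AND col = 0b1010000 = 80; 80 != 126 -> empty
(118,38): row=0b1110110, col=0b100110, row AND col = 0b100110 = 38; 38 == 38 -> filled
(168,79): row=0b10101000, col=0b1001111, row AND col = 0b1000 = 8; 8 != 79 -> empty
(209,214): col outside [0, 209] -> not filled
(248,197): row=0b11111000, col=0b11000101, row AND col = 0b11000000 = 192; 192 != 197 -> empty
(227,189): row=0b11100011, col=0b10111101, row AND col = 0b10100001 = 161; 161 != 189 -> empty

Answer: no no no no no no yes no no no no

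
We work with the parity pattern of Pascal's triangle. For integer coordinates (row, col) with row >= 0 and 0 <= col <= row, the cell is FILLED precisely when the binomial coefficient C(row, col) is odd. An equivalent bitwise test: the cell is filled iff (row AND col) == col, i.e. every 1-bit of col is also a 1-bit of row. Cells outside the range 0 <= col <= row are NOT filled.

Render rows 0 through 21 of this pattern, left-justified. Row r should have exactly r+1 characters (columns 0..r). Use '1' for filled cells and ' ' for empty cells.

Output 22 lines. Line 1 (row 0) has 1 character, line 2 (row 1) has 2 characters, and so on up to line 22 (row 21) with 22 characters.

r0=0: 1
r1=1: 11
r2=10: 1 1
r3=11: 1111
r4=100: 1   1
r5=101: 11  11
r6=110: 1 1 1 1
r7=111: 11111111
r8=1000: 1       1
r9=1001: 11      11
r10=1010: 1 1     1 1
r11=1011: 1111    1111
r12=1100: 1   1   1   1
r13=1101: 11  11  11  11
r14=1110: 1 1 1 1 1 1 1 1
r15=1111: 1111111111111111
r16=10000: 1               1
r17=10001: 11              11
r18=10010: 1 1             1 1
r19=10011: 1111            1111
r20=10100: 1   1           1   1
r21=10101: 11  11          11  11

Answer: 1
11
1 1
1111
1   1
11  11
1 1 1 1
11111111
1       1
11      11
1 1     1 1
1111    1111
1   1   1   1
11  11  11  11
1 1 1 1 1 1 1 1
1111111111111111
1               1
11              11
1 1             1 1
1111            1111
1   1           1   1
11  11          11  11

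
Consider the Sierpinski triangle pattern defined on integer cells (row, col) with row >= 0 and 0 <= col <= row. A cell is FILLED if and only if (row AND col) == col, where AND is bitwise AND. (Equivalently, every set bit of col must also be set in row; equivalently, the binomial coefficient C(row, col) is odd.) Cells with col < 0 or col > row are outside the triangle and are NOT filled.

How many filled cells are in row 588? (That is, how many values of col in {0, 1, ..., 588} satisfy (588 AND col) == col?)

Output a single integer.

Answer: 16

Derivation:
588 in binary = 1001001100
popcount(588) = number of 1-bits in 1001001100 = 4
A col c satisfies (588 AND c) == c iff every set bit of c is also set in 588; each of the 4 set bits of 588 can independently be on or off in c.
count = 2^4 = 16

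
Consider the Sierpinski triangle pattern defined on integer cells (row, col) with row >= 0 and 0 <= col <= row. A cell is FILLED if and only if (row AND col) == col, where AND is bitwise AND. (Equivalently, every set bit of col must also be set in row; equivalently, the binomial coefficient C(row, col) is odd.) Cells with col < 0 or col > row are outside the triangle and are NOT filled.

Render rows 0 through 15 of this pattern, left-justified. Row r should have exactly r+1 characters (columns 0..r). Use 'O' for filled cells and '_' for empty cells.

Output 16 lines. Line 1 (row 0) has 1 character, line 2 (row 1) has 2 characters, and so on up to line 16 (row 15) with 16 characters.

Answer: O
OO
O_O
OOOO
O___O
OO__OO
O_O_O_O
OOOOOOOO
O_______O
OO______OO
O_O_____O_O
OOOO____OOOO
O___O___O___O
OO__OO__OO__OO
O_O_O_O_O_O_O_O
OOOOOOOOOOOOOOOO

Derivation:
r0=0: O
r1=1: OO
r2=10: O_O
r3=11: OOOO
r4=100: O___O
r5=101: OO__OO
r6=110: O_O_O_O
r7=111: OOOOOOOO
r8=1000: O_______O
r9=1001: OO______OO
r10=1010: O_O_____O_O
r11=1011: OOOO____OOOO
r12=1100: O___O___O___O
r13=1101: OO__OO__OO__OO
r14=1110: O_O_O_O_O_O_O_O
r15=1111: OOOOOOOOOOOOOOOO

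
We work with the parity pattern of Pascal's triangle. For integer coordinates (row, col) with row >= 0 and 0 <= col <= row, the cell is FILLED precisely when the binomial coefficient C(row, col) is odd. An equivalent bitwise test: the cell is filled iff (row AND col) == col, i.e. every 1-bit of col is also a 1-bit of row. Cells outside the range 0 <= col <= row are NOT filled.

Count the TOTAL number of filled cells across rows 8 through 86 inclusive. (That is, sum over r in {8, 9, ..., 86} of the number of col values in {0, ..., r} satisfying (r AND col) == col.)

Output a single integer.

Answer: 940

Derivation:
r8=1000 pc1: +2 =2
r9=1001 pc2: +4 =6
r10=1010 pc2: +4 =10
r11=1011 pc3: +8 =18
r12=1100 pc2: +4 =22
r13=1101 pc3: +8 =30
r14=1110 pc3: +8 =38
r15=1111 pc4: +16 =54
r16=10000 pc1: +2 =56
r17=10001 pc2: +4 =60
r18=10010 pc2: +4 =64
r19=10011 pc3: +8 =72
r20=10100 pc2: +4 =76
r21=10101 pc3: +8 =84
r22=10110 pc3: +8 =92
r23=10111 pc4: +16 =108
r24=11000 pc2: +4 =112
r25=11001 pc3: +8 =120
r26=11010 pc3: +8 =128
r27=11011 pc4: +16 =144
r28=11100 pc3: +8 =152
r29=11101 pc4: +16 =168
r30=11110 pc4: +16 =184
r31=11111 pc5: +32 =216
r32=100000 pc1: +2 =218
r33=100001 pc2: +4 =222
r34=100010 pc2: +4 =226
r35=100011 pc3: +8 =234
r36=100100 pc2: +4 =238
r37=100101 pc3: +8 =246
r38=100110 pc3: +8 =254
r39=100111 pc4: +16 =270
r40=101000 pc2: +4 =274
r41=101001 pc3: +8 =282
r42=101010 pc3: +8 =290
r43=101011 pc4: +16 =306
r44=101100 pc3: +8 =314
r45=101101 pc4: +16 =330
r46=101110 pc4: +16 =346
r47=101111 pc5: +32 =378
r48=110000 pc2: +4 =382
r49=110001 pc3: +8 =390
r50=110010 pc3: +8 =398
r51=110011 pc4: +16 =414
r52=110100 pc3: +8 =422
r53=110101 pc4: +16 =438
r54=110110 pc4: +16 =454
r55=110111 pc5: +32 =486
r56=111000 pc3: +8 =494
r57=111001 pc4: +16 =510
r58=111010 pc4: +16 =526
r59=111011 pc5: +32 =558
r60=111100 pc4: +16 =574
r61=111101 pc5: +32 =606
r62=111110 pc5: +32 =638
r63=111111 pc6: +64 =702
r64=1000000 pc1: +2 =704
r65=1000001 pc2: +4 =708
r66=1000010 pc2: +4 =712
r67=1000011 pc3: +8 =720
r68=1000100 pc2: +4 =724
r69=1000101 pc3: +8 =732
r70=1000110 pc3: +8 =740
r71=1000111 pc4: +16 =756
r72=1001000 pc2: +4 =760
r73=1001001 pc3: +8 =768
r74=1001010 pc3: +8 =776
r75=1001011 pc4: +16 =792
r76=1001100 pc3: +8 =800
r77=1001101 pc4: +16 =816
r78=1001110 pc4: +16 =832
r79=1001111 pc5: +32 =864
r80=1010000 pc2: +4 =868
r81=1010001 pc3: +8 =876
r82=1010010 pc3: +8 =884
r83=1010011 pc4: +16 =900
r84=1010100 pc3: +8 =908
r85=1010101 pc4: +16 =924
r86=1010110 pc4: +16 =940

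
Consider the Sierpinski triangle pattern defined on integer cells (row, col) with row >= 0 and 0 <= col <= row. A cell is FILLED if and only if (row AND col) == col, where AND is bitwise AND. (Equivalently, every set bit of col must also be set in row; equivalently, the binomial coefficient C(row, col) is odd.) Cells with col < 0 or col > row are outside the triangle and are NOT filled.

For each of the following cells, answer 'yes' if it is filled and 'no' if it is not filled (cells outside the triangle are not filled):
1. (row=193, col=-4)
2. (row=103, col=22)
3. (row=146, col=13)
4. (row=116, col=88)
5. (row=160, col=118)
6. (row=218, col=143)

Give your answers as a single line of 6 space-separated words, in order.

(193,-4): col outside [0, 193] -> not filled
(103,22): row=0b1100111, col=0b10110, row AND col = 0b110 = 6; 6 != 22 -> empty
(146,13): row=0b10010010, col=0b1101, row AND col = 0b0 = 0; 0 != 13 -> empty
(116,88): row=0b1110100, col=0b1011000, row AND col = 0b1010000 = 80; 80 != 88 -> empty
(160,118): row=0b10100000, col=0b1110110, row AND col = 0b100000 = 32; 32 != 118 -> empty
(218,143): row=0b11011010, col=0b10001111, row AND col = 0b10001010 = 138; 138 != 143 -> empty

Answer: no no no no no no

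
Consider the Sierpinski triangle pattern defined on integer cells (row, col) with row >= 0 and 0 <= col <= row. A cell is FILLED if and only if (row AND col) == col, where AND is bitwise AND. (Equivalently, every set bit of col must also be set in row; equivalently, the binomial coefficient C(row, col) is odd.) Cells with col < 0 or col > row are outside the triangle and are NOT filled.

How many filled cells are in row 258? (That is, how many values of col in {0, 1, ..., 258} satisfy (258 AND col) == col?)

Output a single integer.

258 in binary = 100000010
popcount(258) = number of 1-bits in 100000010 = 2
A col c satisfies (258 AND c) == c iff every set bit of c is also set in 258; each of the 2 set bits of 258 can independently be on or off in c.
count = 2^2 = 4

Answer: 4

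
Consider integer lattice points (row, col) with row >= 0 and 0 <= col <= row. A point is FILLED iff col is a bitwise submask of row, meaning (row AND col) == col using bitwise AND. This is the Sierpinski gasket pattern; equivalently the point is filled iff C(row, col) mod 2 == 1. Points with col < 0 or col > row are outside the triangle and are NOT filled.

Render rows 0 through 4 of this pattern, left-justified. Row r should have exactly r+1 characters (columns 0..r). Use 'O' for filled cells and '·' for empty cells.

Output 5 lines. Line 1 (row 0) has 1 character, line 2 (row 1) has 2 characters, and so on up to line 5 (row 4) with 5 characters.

r0=0: O
r1=1: OO
r2=10: O·O
r3=11: OOOO
r4=100: O···O

Answer: O
OO
O·O
OOOO
O···O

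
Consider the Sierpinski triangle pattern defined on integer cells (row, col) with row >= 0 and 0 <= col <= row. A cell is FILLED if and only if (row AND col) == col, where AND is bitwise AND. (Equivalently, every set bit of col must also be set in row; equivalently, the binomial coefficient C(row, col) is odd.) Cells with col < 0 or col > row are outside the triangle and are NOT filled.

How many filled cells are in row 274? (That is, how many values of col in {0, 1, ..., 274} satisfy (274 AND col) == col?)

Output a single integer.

Answer: 8

Derivation:
274 in binary = 100010010
popcount(274) = number of 1-bits in 100010010 = 3
A col c satisfies (274 AND c) == c iff every set bit of c is also set in 274; each of the 3 set bits of 274 can independently be on or off in c.
count = 2^3 = 8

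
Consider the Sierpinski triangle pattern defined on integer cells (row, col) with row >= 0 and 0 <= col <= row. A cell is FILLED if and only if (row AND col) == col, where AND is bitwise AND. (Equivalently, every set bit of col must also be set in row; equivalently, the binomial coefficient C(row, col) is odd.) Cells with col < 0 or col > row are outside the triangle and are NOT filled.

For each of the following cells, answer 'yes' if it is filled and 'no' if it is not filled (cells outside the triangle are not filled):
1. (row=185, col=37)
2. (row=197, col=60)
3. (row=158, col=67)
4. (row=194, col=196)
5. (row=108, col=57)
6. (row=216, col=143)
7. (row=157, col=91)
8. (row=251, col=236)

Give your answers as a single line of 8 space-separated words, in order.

(185,37): row=0b10111001, col=0b100101, row AND col = 0b100001 = 33; 33 != 37 -> empty
(197,60): row=0b11000101, col=0b111100, row AND col = 0b100 = 4; 4 != 60 -> empty
(158,67): row=0b10011110, col=0b1000011, row AND col = 0b10 = 2; 2 != 67 -> empty
(194,196): col outside [0, 194] -> not filled
(108,57): row=0b1101100, col=0b111001, row AND col = 0b101000 = 40; 40 != 57 -> empty
(216,143): row=0b11011000, col=0b10001111, row AND col = 0b10001000 = 136; 136 != 143 -> empty
(157,91): row=0b10011101, col=0b1011011, row AND col = 0b11001 = 25; 25 != 91 -> empty
(251,236): row=0b11111011, col=0b11101100, row AND col = 0b11101000 = 232; 232 != 236 -> empty

Answer: no no no no no no no no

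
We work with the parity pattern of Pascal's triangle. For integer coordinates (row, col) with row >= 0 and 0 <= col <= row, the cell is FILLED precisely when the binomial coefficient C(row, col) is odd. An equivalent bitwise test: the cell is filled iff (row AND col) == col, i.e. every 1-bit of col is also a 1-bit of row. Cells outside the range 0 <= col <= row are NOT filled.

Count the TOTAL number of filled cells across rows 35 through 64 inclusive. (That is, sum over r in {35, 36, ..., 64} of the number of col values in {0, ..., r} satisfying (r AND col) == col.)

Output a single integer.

Answer: 478

Derivation:
r35=100011 pc3: +8 =8
r36=100100 pc2: +4 =12
r37=100101 pc3: +8 =20
r38=100110 pc3: +8 =28
r39=100111 pc4: +16 =44
r40=101000 pc2: +4 =48
r41=101001 pc3: +8 =56
r42=101010 pc3: +8 =64
r43=101011 pc4: +16 =80
r44=101100 pc3: +8 =88
r45=101101 pc4: +16 =104
r46=101110 pc4: +16 =120
r47=101111 pc5: +32 =152
r48=110000 pc2: +4 =156
r49=110001 pc3: +8 =164
r50=110010 pc3: +8 =172
r51=110011 pc4: +16 =188
r52=110100 pc3: +8 =196
r53=110101 pc4: +16 =212
r54=110110 pc4: +16 =228
r55=110111 pc5: +32 =260
r56=111000 pc3: +8 =268
r57=111001 pc4: +16 =284
r58=111010 pc4: +16 =300
r59=111011 pc5: +32 =332
r60=111100 pc4: +16 =348
r61=111101 pc5: +32 =380
r62=111110 pc5: +32 =412
r63=111111 pc6: +64 =476
r64=1000000 pc1: +2 =478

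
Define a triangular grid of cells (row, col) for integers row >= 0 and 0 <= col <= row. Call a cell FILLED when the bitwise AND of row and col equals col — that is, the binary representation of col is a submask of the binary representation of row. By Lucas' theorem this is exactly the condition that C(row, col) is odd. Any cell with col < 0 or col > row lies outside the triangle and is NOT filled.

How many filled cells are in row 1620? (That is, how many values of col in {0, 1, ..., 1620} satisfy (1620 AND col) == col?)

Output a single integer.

Answer: 32

Derivation:
1620 in binary = 11001010100
popcount(1620) = number of 1-bits in 11001010100 = 5
A col c satisfies (1620 AND c) == c iff every set bit of c is also set in 1620; each of the 5 set bits of 1620 can independently be on or off in c.
count = 2^5 = 32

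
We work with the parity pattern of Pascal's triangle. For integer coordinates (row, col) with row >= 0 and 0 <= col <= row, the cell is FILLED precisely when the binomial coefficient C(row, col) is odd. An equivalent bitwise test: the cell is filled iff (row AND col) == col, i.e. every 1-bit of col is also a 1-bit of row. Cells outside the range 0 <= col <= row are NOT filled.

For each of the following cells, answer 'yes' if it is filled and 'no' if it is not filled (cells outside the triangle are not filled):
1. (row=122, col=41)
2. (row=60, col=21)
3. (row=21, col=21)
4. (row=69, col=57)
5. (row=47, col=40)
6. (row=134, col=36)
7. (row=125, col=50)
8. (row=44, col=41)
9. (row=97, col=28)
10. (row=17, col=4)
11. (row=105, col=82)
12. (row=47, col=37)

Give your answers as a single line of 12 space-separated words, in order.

(122,41): row=0b1111010, col=0b101001, row AND col = 0b101000 = 40; 40 != 41 -> empty
(60,21): row=0b111100, col=0b10101, row AND col = 0b10100 = 20; 20 != 21 -> empty
(21,21): row=0b10101, col=0b10101, row AND col = 0b10101 = 21; 21 == 21 -> filled
(69,57): row=0b1000101, col=0b111001, row AND col = 0b1 = 1; 1 != 57 -> empty
(47,40): row=0b101111, col=0b101000, row AND col = 0b101000 = 40; 40 == 40 -> filled
(134,36): row=0b10000110, col=0b100100, row AND col = 0b100 = 4; 4 != 36 -> empty
(125,50): row=0b1111101, col=0b110010, row AND col = 0b110000 = 48; 48 != 50 -> empty
(44,41): row=0b101100, col=0b101001, row AND col = 0b101000 = 40; 40 != 41 -> empty
(97,28): row=0b1100001, col=0b11100, row AND col = 0b0 = 0; 0 != 28 -> empty
(17,4): row=0b10001, col=0b100, row AND col = 0b0 = 0; 0 != 4 -> empty
(105,82): row=0b1101001, col=0b1010010, row AND col = 0b1000000 = 64; 64 != 82 -> empty
(47,37): row=0b101111, col=0b100101, row AND col = 0b100101 = 37; 37 == 37 -> filled

Answer: no no yes no yes no no no no no no yes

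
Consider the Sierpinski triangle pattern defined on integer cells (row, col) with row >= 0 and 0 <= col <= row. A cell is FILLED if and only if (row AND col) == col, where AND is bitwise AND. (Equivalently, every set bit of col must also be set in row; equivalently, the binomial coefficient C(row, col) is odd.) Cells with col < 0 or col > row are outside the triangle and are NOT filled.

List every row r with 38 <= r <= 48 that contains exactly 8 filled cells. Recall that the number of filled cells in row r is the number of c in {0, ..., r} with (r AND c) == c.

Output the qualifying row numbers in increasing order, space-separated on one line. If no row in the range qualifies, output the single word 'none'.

Row r has 2^popcount(r) filled cells, so we need popcount(r) = log2(8) = 3.
Scan r = 38..48 and keep those with exactly 3 one-bits:
r=38=100110 popcount=3 -> KEEP
r=39=100111 popcount=4 -> skip
r=40=101000 popcount=2 -> skip
r=41=101001 popcount=3 -> KEEP
r=42=101010 popcount=3 -> KEEP
r=43=101011 popcount=4 -> skip
r=44=101100 popcount=3 -> KEEP
r=45=101101 popcount=4 -> skip
r=46=101110 popcount=4 -> skip
r=47=101111 popcount=5 -> skip
r=48=110000 popcount=2 -> skip
Kept rows: 38 41 42 44

Answer: 38 41 42 44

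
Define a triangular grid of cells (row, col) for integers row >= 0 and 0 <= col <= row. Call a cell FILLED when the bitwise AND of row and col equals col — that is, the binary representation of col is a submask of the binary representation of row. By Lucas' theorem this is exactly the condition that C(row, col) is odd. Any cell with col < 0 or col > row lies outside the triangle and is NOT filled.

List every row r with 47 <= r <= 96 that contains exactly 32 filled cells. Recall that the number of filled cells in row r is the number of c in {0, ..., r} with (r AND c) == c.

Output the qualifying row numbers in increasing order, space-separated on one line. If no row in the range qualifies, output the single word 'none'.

Answer: 47 55 59 61 62 79 87 91 93 94

Derivation:
Row r has 2^popcount(r) filled cells, so we need popcount(r) = log2(32) = 5.
Scan r = 47..96 and keep those with exactly 5 one-bits:
r=47=101111 popcount=5 -> KEEP
r=48=110000 popcount=2 -> skip
r=49=110001 popcount=3 -> skip
r=50=110010 popcount=3 -> skip
r=51=110011 popcount=4 -> skip
r=52=110100 popcount=3 -> skip
r=53=110101 popcount=4 -> skip
r=54=110110 popcount=4 -> skip
r=55=110111 popcount=5 -> KEEP
r=56=111000 popcount=3 -> skip
r=57=111001 popcount=4 -> skip
r=58=111010 popcount=4 -> skip
r=59=111011 popcount=5 -> KEEP
r=60=111100 popcount=4 -> skip
r=61=111101 popcount=5 -> KEEP
r=62=111110 popcount=5 -> KEEP
r=63=111111 popcount=6 -> skip
r=64=1000000 popcount=1 -> skip
r=65=1000001 popcount=2 -> skip
r=66=1000010 popcount=2 -> skip
r=67=1000011 popcount=3 -> skip
r=68=1000100 popcount=2 -> skip
r=69=1000101 popcount=3 -> skip
r=70=1000110 popcount=3 -> skip
r=71=1000111 popcount=4 -> skip
r=72=1001000 popcount=2 -> skip
r=73=1001001 popcount=3 -> skip
r=74=1001010 popcount=3 -> skip
r=75=1001011 popcount=4 -> skip
r=76=1001100 popcount=3 -> skip
r=77=1001101 popcount=4 -> skip
r=78=1001110 popcount=4 -> skip
r=79=1001111 popcount=5 -> KEEP
r=80=1010000 popcount=2 -> skip
r=81=1010001 popcount=3 -> skip
r=82=1010010 popcount=3 -> skip
r=83=1010011 popcount=4 -> skip
r=84=1010100 popcount=3 -> skip
r=85=1010101 popcount=4 -> skip
r=86=1010110 popcount=4 -> skip
r=87=1010111 popcount=5 -> KEEP
r=88=1011000 popcount=3 -> skip
r=89=1011001 popcount=4 -> skip
r=90=1011010 popcount=4 -> skip
r=91=1011011 popcount=5 -> KEEP
r=92=1011100 popcount=4 -> skip
r=93=1011101 popcount=5 -> KEEP
r=94=1011110 popcount=5 -> KEEP
r=95=1011111 popcount=6 -> skip
r=96=1100000 popcount=2 -> skip
Kept rows: 47 55 59 61 62 79 87 91 93 94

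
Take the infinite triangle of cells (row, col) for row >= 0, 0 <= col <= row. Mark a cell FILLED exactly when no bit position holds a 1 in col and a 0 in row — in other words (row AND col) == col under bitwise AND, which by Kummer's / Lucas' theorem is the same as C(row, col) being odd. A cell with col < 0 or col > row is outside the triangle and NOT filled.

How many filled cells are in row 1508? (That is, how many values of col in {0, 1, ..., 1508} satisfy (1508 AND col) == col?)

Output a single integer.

Answer: 64

Derivation:
1508 in binary = 10111100100
popcount(1508) = number of 1-bits in 10111100100 = 6
A col c satisfies (1508 AND c) == c iff every set bit of c is also set in 1508; each of the 6 set bits of 1508 can independently be on or off in c.
count = 2^6 = 64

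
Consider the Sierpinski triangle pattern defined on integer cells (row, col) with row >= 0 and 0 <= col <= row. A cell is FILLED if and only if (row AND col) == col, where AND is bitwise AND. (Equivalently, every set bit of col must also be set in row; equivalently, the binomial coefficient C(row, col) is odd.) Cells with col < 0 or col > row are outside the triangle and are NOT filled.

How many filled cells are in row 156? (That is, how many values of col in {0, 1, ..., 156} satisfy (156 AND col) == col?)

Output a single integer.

Answer: 16

Derivation:
156 in binary = 10011100
popcount(156) = number of 1-bits in 10011100 = 4
A col c satisfies (156 AND c) == c iff every set bit of c is also set in 156; each of the 4 set bits of 156 can independently be on or off in c.
count = 2^4 = 16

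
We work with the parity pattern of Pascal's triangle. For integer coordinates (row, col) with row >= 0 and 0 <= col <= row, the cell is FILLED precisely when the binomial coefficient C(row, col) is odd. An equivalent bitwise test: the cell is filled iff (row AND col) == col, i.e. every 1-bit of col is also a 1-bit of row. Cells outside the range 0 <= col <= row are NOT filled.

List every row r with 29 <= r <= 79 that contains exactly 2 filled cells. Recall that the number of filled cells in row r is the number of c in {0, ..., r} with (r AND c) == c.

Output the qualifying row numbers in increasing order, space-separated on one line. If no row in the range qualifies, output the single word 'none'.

Answer: 32 64

Derivation:
Row r has 2^popcount(r) filled cells, so we need popcount(r) = log2(2) = 1.
Scan r = 29..79 and keep those with exactly 1 one-bits:
r=29=11101 popcount=4 -> skip
r=30=11110 popcount=4 -> skip
r=31=11111 popcount=5 -> skip
r=32=100000 popcount=1 -> KEEP
r=33=100001 popcount=2 -> skip
r=34=100010 popcount=2 -> skip
r=35=100011 popcount=3 -> skip
r=36=100100 popcount=2 -> skip
r=37=100101 popcount=3 -> skip
r=38=100110 popcount=3 -> skip
r=39=100111 popcount=4 -> skip
r=40=101000 popcount=2 -> skip
r=41=101001 popcount=3 -> skip
r=42=101010 popcount=3 -> skip
r=43=101011 popcount=4 -> skip
r=44=101100 popcount=3 -> skip
r=45=101101 popcount=4 -> skip
r=46=101110 popcount=4 -> skip
r=47=101111 popcount=5 -> skip
r=48=110000 popcount=2 -> skip
r=49=110001 popcount=3 -> skip
r=50=110010 popcount=3 -> skip
r=51=110011 popcount=4 -> skip
r=52=110100 popcount=3 -> skip
r=53=110101 popcount=4 -> skip
r=54=110110 popcount=4 -> skip
r=55=110111 popcount=5 -> skip
r=56=111000 popcount=3 -> skip
r=57=111001 popcount=4 -> skip
r=58=111010 popcount=4 -> skip
r=59=111011 popcount=5 -> skip
r=60=111100 popcount=4 -> skip
r=61=111101 popcount=5 -> skip
r=62=111110 popcount=5 -> skip
r=63=111111 popcount=6 -> skip
r=64=1000000 popcount=1 -> KEEP
r=65=1000001 popcount=2 -> skip
r=66=1000010 popcount=2 -> skip
r=67=1000011 popcount=3 -> skip
r=68=1000100 popcount=2 -> skip
r=69=1000101 popcount=3 -> skip
r=70=1000110 popcount=3 -> skip
r=71=1000111 popcount=4 -> skip
r=72=1001000 popcount=2 -> skip
r=73=1001001 popcount=3 -> skip
r=74=1001010 popcount=3 -> skip
r=75=1001011 popcount=4 -> skip
r=76=1001100 popcount=3 -> skip
r=77=1001101 popcount=4 -> skip
r=78=1001110 popcount=4 -> skip
r=79=1001111 popcount=5 -> skip
Kept rows: 32 64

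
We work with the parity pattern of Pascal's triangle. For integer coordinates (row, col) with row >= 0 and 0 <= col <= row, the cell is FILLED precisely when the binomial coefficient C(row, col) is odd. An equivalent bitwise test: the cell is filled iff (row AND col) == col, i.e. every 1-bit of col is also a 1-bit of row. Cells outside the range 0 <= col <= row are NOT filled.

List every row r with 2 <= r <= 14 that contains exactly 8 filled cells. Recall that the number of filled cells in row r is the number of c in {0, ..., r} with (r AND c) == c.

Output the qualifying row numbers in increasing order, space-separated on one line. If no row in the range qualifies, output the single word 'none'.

Row r has 2^popcount(r) filled cells, so we need popcount(r) = log2(8) = 3.
Scan r = 2..14 and keep those with exactly 3 one-bits:
r=2=10 popcount=1 -> skip
r=3=11 popcount=2 -> skip
r=4=100 popcount=1 -> skip
r=5=101 popcount=2 -> skip
r=6=110 popcount=2 -> skip
r=7=111 popcount=3 -> KEEP
r=8=1000 popcount=1 -> skip
r=9=1001 popcount=2 -> skip
r=10=1010 popcount=2 -> skip
r=11=1011 popcount=3 -> KEEP
r=12=1100 popcount=2 -> skip
r=13=1101 popcount=3 -> KEEP
r=14=1110 popcount=3 -> KEEP
Kept rows: 7 11 13 14

Answer: 7 11 13 14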